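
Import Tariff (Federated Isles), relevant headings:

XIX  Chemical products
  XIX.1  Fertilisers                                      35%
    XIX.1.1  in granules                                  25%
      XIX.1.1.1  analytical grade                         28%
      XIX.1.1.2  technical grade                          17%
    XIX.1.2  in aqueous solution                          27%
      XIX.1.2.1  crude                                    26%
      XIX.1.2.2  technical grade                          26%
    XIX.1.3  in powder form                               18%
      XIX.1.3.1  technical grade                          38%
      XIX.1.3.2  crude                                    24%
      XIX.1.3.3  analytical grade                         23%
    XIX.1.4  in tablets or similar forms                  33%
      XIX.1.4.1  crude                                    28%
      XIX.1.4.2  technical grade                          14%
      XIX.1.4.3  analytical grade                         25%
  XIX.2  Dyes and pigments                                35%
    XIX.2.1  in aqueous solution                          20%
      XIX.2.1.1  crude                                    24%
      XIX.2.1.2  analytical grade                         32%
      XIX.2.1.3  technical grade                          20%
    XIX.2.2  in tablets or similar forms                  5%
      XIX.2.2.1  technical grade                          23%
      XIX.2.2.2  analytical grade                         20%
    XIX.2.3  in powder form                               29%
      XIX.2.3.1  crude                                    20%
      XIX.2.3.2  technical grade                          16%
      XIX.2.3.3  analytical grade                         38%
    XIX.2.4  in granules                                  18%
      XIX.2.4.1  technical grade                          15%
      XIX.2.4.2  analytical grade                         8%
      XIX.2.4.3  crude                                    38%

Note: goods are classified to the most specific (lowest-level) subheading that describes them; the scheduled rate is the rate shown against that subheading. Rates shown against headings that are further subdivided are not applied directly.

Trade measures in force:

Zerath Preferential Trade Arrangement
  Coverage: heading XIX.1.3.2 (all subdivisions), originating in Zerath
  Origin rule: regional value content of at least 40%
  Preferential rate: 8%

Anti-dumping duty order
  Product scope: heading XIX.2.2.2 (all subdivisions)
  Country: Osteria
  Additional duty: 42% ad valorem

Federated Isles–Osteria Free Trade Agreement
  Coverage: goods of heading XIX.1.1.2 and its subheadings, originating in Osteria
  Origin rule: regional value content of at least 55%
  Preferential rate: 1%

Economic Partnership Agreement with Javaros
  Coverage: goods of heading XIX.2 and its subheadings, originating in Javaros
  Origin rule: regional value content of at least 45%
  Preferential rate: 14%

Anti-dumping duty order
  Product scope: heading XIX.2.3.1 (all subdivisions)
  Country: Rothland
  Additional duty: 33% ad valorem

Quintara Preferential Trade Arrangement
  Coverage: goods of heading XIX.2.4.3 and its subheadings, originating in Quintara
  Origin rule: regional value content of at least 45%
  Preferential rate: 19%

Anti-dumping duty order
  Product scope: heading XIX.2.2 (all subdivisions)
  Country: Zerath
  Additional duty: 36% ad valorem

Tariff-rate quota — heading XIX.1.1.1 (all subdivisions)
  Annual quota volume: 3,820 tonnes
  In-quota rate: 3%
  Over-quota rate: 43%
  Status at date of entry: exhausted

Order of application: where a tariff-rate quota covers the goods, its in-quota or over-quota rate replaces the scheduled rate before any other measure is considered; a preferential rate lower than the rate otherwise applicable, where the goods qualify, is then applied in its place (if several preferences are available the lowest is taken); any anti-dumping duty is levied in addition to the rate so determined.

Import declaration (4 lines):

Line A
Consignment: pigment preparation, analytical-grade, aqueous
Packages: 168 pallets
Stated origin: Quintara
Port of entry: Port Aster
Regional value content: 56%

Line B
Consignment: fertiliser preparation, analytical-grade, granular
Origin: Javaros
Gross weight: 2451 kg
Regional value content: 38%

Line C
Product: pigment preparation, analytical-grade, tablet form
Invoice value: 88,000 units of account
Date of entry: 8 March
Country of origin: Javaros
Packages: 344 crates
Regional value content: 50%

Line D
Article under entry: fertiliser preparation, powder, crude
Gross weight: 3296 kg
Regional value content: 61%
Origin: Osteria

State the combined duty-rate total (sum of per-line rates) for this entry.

Line A: pigment → XIX.2; aqueous → XIX.2.1; analytical-grade → XIX.2.1.2. Scheduled 32%. Quintara agreement on XIX.2.4.3: XIX.2.1.2 not covered. → 32%.
Line B: fertiliser → XIX.1; granular → XIX.1.1; analytical-grade → XIX.1.1.1. Scheduled 28%. quota on XIX.1.1.1 exhausted → over-quota 43%; Javaros agreement on XIX.2: XIX.1.1.1 not covered. → 43%.
Line C: pigment → XIX.2; tablet form → XIX.2.2; analytical-grade → XIX.2.2.2. Scheduled 20%. Javaros agreement on XIX.2: RVC ≥ 45% → 14% available; preferential 14%. → 14%.
Line D: fertiliser → XIX.1; powder → XIX.1.3; crude → XIX.1.3.2. Scheduled 24%. Osteria agreement on XIX.1.1.2: XIX.1.3.2 not covered. → 24%.
Sum: 32% + 43% + 14% + 24% = 113%.

113%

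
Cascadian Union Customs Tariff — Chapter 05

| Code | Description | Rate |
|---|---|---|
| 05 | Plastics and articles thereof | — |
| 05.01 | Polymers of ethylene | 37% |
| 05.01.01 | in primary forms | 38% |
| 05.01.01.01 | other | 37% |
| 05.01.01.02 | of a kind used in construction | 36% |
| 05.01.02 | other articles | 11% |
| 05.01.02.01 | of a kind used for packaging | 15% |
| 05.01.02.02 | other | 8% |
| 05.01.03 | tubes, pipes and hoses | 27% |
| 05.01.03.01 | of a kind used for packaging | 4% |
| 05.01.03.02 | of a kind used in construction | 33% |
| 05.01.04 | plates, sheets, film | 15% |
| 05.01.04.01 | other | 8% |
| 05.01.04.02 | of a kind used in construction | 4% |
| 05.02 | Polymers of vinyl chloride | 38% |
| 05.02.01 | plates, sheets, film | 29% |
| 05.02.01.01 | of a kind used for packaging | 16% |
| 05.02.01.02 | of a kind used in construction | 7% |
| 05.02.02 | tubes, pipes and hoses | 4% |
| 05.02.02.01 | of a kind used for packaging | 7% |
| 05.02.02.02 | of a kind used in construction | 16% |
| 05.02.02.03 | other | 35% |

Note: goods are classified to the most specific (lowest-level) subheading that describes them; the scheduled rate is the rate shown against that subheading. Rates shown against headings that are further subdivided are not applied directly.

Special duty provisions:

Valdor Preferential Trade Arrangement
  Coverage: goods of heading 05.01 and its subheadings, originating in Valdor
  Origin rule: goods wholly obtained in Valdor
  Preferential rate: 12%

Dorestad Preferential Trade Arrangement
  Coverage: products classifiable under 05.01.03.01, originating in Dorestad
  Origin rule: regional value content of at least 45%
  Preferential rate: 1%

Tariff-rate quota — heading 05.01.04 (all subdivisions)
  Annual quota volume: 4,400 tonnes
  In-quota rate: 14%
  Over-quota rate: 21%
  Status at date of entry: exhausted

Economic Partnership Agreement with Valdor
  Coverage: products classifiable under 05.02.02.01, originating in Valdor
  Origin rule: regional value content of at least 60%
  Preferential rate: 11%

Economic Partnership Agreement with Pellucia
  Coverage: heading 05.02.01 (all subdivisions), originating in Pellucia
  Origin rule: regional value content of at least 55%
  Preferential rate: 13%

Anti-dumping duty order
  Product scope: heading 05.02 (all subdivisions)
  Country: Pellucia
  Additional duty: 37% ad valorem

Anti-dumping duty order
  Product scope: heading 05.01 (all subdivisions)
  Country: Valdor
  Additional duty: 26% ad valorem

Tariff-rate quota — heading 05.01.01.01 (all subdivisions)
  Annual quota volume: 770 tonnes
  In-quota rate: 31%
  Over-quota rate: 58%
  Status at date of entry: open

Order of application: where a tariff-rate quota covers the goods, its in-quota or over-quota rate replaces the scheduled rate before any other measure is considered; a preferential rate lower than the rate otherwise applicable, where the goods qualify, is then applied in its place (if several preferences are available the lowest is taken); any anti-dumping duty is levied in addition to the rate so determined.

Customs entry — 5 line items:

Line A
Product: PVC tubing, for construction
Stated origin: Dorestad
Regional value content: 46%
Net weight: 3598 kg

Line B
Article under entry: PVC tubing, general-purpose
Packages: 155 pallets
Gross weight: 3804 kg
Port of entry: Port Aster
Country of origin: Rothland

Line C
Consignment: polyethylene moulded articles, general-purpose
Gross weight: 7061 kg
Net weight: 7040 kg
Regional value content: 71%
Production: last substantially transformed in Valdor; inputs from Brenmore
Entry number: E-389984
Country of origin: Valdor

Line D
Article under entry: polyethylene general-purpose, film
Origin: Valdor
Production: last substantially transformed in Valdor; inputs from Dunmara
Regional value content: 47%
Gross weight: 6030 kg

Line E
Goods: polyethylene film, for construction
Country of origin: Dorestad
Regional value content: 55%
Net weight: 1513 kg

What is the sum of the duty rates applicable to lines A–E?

153%

Line A: PVC → 05.02; tubing → 05.02.02; for construction → 05.02.02.02. Scheduled 16%. Dorestad agreement on 05.01.03.01: 05.02.02.02 not covered. → 16%.
Line B: PVC → 05.02; tubing → 05.02.02; general-purpose → 05.02.02.03. Scheduled 35%. No special measure applies. → 35%.
Line C: polyethylene → 05.01; moulded articles → 05.01.02; general-purpose → 05.01.02.02. Scheduled 8%. Valdor agreement on 05.01: not wholly obtained; Valdor agreement on 05.02.02.01: 05.01.02.02 not covered; anti-dumping (Valdor, 05.01): +26%; total 8% + 26% = 34%. → 34%.
Line D: polyethylene → 05.01; film → 05.01.04; general-purpose → 05.01.04.01. Scheduled 8%. quota on 05.01.04 exhausted → over-quota 21%; Valdor agreement on 05.01: not wholly obtained; Valdor agreement on 05.02.02.01: 05.01.04.01 not covered; anti-dumping (Valdor, 05.01): +26%; total 21% + 26% = 47%. → 47%.
Line E: polyethylene → 05.01; film → 05.01.04; for construction → 05.01.04.02. Scheduled 4%. quota on 05.01.04 exhausted → over-quota 21%; Dorestad agreement on 05.01.03.01: 05.01.04.02 not covered. → 21%.
Sum: 16% + 35% + 34% + 47% + 21% = 153%.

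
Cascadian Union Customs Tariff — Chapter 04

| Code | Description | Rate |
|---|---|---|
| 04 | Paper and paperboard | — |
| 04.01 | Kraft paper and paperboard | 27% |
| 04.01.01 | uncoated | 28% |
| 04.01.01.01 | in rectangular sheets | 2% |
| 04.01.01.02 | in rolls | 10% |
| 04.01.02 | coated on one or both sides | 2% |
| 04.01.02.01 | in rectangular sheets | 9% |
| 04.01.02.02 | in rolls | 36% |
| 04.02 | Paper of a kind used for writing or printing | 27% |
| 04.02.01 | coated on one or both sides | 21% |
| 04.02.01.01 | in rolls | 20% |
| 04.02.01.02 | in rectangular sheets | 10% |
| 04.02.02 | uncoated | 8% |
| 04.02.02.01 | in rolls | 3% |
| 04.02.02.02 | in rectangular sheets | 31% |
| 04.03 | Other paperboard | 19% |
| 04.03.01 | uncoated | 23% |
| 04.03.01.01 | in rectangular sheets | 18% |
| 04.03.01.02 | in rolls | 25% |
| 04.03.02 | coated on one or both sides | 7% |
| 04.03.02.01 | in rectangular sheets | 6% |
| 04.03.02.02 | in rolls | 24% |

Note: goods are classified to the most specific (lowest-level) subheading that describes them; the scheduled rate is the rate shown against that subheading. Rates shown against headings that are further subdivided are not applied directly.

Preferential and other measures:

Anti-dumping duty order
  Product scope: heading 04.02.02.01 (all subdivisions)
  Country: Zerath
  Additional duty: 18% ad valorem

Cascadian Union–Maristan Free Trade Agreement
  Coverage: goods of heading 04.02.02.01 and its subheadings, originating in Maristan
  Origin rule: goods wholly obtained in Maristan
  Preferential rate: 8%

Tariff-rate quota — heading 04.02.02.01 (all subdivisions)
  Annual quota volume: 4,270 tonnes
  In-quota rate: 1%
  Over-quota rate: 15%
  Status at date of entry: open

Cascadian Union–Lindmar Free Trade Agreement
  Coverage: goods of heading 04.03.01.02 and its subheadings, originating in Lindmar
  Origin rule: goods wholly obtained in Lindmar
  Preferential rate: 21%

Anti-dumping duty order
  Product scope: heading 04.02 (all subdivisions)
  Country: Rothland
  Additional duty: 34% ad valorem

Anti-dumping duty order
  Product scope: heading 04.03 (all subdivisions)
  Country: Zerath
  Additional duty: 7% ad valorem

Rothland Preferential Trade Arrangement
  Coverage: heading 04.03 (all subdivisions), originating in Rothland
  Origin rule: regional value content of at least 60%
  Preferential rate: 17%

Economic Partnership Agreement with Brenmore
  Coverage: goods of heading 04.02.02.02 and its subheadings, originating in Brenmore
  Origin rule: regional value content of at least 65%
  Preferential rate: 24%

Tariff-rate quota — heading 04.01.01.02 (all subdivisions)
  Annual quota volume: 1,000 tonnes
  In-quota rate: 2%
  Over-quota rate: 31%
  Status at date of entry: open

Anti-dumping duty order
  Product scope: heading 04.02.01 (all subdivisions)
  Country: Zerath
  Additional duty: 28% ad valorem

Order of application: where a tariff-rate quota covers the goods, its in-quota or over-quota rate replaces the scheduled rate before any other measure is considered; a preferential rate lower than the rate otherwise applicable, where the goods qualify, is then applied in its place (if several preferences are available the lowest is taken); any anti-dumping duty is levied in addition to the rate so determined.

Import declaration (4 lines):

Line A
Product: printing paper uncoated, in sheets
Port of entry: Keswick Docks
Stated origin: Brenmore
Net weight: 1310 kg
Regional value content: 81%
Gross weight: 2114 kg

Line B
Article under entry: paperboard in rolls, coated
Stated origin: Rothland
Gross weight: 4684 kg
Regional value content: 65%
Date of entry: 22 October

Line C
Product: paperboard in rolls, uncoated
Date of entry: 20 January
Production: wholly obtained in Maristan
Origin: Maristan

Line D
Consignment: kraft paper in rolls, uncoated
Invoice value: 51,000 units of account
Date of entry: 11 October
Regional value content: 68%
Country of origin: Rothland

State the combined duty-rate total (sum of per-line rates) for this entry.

Line A: printing paper → 04.02; uncoated → 04.02.02; in sheets → 04.02.02.02. Scheduled 31%. Brenmore agreement on 04.02.02.02: RVC ≥ 65% → 24% available; preferential 24%. → 24%.
Line B: paperboard → 04.03; coated → 04.03.02; in rolls → 04.03.02.02. Scheduled 24%. Rothland agreement on 04.03: RVC ≥ 60% → 17% available; preferential 17%. → 17%.
Line C: paperboard → 04.03; uncoated → 04.03.01; in rolls → 04.03.01.02. Scheduled 25%. Maristan agreement on 04.02.02.01: 04.03.01.02 not covered. → 25%.
Line D: kraft paper → 04.01; uncoated → 04.01.01; in rolls → 04.01.01.02. Scheduled 10%. quota on 04.01.01.02 open → in-quota 2%; Rothland agreement on 04.03: 04.01.01.02 not covered. → 2%.
Sum: 24% + 17% + 25% + 2% = 68%.

68%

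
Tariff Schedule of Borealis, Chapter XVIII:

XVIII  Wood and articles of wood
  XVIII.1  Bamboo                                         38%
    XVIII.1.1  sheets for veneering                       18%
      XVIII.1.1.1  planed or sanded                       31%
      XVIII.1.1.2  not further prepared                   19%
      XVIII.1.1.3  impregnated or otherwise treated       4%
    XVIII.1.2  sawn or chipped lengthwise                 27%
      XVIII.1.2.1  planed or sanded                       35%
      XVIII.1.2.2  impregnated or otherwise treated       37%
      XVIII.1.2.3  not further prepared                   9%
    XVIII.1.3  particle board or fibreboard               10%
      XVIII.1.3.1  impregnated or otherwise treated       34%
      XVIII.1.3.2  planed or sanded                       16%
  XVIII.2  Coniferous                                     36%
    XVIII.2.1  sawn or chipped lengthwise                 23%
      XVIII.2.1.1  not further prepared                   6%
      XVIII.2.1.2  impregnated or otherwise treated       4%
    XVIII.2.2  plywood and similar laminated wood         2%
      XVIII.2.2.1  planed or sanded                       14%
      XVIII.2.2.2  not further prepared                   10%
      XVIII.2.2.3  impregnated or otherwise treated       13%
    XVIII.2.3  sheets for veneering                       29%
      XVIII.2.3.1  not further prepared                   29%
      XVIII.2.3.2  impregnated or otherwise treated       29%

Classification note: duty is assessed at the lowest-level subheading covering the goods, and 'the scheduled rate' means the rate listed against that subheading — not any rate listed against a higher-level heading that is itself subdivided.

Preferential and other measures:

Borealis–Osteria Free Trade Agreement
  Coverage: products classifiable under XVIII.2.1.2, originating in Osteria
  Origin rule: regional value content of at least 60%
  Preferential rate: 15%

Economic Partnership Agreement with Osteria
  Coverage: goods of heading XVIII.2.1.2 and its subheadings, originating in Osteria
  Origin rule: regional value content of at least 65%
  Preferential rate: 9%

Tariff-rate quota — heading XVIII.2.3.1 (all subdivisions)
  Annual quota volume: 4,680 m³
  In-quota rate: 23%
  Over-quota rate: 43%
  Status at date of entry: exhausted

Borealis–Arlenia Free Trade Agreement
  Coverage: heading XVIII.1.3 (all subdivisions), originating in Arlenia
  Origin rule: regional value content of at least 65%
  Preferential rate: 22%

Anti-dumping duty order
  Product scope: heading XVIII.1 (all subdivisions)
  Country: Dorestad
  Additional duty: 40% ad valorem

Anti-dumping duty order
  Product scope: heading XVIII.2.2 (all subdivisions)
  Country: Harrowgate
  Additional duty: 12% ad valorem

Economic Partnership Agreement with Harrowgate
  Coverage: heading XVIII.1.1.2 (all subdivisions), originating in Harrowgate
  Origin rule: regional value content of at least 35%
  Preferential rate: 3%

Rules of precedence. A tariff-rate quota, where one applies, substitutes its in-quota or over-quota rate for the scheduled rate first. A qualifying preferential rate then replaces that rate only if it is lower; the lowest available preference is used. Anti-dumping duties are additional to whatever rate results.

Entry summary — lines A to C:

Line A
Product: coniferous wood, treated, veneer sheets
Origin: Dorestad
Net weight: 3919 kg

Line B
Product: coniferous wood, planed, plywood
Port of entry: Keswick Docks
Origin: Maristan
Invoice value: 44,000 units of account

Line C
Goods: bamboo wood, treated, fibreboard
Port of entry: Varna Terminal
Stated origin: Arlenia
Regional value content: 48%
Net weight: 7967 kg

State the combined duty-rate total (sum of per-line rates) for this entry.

Line A: coniferous → XVIII.2; veneer sheets → XVIII.2.3; treated → XVIII.2.3.2. Scheduled 29%. No special measure applies. → 29%.
Line B: coniferous → XVIII.2; plywood → XVIII.2.2; planed → XVIII.2.2.1. Scheduled 14%. No special measure applies. → 14%.
Line C: bamboo → XVIII.1; fibreboard → XVIII.1.3; treated → XVIII.1.3.1. Scheduled 34%. Arlenia agreement on XVIII.1.3: RVC < 65%. → 34%.
Sum: 29% + 14% + 34% = 77%.

77%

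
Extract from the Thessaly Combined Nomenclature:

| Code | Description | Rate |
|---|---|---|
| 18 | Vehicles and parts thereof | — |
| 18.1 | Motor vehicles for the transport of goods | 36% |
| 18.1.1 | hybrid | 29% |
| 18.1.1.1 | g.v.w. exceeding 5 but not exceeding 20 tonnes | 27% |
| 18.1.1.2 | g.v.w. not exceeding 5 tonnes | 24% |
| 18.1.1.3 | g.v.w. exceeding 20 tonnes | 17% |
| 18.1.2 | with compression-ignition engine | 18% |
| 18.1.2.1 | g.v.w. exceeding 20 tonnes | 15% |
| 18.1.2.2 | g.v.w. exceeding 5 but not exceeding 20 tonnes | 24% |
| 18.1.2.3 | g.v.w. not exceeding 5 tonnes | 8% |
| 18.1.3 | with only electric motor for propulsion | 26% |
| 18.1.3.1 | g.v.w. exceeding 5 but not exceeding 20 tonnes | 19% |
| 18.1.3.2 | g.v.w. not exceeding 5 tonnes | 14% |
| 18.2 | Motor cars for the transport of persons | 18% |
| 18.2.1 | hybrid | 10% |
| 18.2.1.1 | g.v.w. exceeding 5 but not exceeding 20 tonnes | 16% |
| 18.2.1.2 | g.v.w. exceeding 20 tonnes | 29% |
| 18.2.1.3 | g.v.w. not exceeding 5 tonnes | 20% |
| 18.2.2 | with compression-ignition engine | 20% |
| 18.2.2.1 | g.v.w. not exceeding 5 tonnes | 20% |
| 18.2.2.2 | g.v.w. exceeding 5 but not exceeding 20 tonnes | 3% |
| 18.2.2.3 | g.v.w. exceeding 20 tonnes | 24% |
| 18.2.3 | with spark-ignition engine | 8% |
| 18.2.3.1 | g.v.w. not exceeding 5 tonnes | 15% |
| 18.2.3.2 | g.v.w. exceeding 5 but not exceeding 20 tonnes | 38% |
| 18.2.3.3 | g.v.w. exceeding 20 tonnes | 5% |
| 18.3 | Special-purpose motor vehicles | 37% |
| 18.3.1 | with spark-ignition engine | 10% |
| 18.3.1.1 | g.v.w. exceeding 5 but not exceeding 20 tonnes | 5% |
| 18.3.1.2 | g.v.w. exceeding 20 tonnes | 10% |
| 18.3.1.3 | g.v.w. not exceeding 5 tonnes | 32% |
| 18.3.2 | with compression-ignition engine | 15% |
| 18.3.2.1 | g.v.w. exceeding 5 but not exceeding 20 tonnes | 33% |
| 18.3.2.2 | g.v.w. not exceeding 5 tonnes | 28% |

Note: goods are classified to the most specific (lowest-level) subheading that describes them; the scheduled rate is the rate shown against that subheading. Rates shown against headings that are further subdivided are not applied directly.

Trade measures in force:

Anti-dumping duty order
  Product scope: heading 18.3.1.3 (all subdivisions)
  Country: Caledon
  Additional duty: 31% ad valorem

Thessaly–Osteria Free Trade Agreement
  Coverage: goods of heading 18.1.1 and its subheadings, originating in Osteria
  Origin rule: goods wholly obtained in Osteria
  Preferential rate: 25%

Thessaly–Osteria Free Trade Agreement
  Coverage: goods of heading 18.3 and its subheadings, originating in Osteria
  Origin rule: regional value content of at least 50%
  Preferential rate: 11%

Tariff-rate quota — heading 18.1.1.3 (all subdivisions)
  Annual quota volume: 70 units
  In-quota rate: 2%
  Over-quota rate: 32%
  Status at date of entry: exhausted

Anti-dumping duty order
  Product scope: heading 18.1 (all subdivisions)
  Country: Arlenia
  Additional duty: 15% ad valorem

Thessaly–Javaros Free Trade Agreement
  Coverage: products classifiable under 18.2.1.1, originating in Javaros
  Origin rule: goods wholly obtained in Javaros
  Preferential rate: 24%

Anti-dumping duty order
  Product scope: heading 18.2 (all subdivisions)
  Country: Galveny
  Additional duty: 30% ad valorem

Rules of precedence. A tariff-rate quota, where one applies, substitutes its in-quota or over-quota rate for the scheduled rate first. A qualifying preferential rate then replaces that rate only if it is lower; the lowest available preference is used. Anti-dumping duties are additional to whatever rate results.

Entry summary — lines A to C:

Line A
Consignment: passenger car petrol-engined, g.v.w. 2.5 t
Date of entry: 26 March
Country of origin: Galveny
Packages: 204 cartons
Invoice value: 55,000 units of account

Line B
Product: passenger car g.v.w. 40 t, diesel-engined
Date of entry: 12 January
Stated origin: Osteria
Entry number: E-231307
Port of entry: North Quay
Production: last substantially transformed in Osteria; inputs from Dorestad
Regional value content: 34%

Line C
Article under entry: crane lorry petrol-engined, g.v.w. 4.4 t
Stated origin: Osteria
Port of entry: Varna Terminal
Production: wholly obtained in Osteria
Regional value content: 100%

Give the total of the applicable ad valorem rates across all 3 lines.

80%

Line A: passenger car → 18.2; petrol-engined → 18.2.3; g.v.w. 2.5 t → 18.2.3.1. Scheduled 15%. anti-dumping (Galveny, 18.2): +30%; total 15% + 30% = 45%. → 45%.
Line B: passenger car → 18.2; diesel-engined → 18.2.2; g.v.w. 40 t → 18.2.2.3. Scheduled 24%. Osteria agreement on 18.1.1: 18.2.2.3 not covered; Osteria agreement on 18.3: 18.2.2.3 not covered. → 24%.
Line C: crane lorry → 18.3; petrol-engined → 18.3.1; g.v.w. 4.4 t → 18.3.1.3. Scheduled 32%. Osteria agreement on 18.1.1: 18.3.1.3 not covered; Osteria agreement on 18.3: RVC ≥ 50% → 11% available; preferential 11%. → 11%.
Sum: 45% + 24% + 11% = 80%.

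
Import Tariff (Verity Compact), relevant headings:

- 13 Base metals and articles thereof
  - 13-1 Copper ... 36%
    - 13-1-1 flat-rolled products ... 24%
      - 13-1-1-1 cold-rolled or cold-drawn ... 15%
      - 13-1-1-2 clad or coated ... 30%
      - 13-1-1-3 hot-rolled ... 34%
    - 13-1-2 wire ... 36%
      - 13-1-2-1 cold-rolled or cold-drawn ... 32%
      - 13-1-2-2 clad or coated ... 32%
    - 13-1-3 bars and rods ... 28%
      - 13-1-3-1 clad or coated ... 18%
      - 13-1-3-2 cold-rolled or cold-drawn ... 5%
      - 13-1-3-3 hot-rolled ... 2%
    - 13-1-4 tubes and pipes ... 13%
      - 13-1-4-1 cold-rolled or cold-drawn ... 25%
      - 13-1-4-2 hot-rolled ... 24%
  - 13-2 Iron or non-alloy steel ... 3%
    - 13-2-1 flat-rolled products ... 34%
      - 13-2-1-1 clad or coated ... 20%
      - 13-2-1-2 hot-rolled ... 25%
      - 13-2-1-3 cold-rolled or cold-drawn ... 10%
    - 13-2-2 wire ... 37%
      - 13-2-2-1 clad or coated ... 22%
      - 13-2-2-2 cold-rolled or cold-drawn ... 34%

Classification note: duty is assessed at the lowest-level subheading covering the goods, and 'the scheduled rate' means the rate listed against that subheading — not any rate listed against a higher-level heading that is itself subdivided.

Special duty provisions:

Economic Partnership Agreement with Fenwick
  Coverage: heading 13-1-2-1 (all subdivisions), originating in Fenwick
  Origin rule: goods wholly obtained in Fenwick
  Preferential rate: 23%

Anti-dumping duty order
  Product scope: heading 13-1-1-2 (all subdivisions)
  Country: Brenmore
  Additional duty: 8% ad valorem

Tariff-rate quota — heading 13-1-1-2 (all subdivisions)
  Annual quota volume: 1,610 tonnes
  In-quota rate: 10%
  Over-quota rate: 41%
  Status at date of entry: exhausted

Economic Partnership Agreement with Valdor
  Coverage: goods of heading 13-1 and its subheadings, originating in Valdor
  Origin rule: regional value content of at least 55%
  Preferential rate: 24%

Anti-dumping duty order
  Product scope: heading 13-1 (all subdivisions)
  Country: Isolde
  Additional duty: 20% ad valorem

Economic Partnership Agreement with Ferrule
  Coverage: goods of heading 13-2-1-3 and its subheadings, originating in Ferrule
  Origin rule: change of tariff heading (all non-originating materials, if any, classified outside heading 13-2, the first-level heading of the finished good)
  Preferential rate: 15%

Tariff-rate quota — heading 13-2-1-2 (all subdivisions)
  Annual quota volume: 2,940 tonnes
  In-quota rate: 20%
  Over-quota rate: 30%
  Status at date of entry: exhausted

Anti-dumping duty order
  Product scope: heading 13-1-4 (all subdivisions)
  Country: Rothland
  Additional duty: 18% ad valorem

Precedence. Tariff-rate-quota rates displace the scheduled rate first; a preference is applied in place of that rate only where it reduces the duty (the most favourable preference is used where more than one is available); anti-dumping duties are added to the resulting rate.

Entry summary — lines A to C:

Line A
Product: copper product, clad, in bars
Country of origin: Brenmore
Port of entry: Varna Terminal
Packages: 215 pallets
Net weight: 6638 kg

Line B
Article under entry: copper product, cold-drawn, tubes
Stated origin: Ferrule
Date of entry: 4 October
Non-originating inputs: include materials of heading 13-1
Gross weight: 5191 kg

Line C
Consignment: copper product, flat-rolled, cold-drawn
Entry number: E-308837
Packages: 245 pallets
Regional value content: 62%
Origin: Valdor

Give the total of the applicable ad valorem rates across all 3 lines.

58%

Line A: copper → 13-1; in bars → 13-1-3; clad → 13-1-3-1. Scheduled 18%. No special measure applies. → 18%.
Line B: copper → 13-1; tubes → 13-1-4; cold-drawn → 13-1-4-1. Scheduled 25%. Ferrule agreement on 13-2-1-3: 13-1-4-1 not covered. → 25%.
Line C: copper → 13-1; flat-rolled → 13-1-1; cold-drawn → 13-1-1-1. Scheduled 15%. Valdor agreement on 13-1: RVC ≥ 55% → 24% available; preference 24% not lower than 15% → no reduction. → 15%.
Sum: 18% + 25% + 15% = 58%.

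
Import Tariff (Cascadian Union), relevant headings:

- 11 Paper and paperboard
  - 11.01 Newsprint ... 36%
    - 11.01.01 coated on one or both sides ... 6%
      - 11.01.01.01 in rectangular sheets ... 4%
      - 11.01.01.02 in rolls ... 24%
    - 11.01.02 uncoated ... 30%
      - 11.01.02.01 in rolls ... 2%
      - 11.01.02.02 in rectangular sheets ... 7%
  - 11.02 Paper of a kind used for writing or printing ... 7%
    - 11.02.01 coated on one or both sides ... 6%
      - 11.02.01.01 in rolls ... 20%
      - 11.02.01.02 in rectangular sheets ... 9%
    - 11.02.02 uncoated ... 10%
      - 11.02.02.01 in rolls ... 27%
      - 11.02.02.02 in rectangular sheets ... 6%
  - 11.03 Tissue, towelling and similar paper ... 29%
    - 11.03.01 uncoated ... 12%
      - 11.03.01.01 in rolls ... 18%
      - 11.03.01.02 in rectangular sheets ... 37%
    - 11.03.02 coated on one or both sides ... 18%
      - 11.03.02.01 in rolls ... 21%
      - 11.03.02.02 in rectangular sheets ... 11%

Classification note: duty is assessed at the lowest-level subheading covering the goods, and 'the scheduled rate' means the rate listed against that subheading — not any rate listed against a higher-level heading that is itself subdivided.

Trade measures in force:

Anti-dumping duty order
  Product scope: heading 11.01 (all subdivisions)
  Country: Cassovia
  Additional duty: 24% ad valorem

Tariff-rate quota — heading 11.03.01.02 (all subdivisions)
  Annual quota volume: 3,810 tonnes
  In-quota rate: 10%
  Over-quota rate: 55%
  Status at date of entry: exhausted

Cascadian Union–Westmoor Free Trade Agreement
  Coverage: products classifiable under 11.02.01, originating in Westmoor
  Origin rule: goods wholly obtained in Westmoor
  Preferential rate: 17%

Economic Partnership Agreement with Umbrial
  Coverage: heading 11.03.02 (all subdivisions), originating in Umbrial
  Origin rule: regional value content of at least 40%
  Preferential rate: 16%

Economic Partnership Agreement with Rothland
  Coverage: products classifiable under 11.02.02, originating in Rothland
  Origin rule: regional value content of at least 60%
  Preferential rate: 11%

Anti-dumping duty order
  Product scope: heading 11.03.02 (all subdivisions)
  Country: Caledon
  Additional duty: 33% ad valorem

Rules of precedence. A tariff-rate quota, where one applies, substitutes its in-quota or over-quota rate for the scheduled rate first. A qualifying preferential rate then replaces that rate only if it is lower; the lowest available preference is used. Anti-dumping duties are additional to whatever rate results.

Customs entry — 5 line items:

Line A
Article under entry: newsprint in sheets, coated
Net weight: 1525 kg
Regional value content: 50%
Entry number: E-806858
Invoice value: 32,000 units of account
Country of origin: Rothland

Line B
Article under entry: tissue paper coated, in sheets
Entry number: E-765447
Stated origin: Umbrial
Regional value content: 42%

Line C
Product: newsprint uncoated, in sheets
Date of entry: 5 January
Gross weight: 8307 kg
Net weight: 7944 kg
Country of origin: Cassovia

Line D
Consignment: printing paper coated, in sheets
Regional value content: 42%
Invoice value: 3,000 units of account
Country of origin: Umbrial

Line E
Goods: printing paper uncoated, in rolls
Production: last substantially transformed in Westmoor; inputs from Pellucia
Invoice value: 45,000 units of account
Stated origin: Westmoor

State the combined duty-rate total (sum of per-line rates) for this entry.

82%

Line A: newsprint → 11.01; coated → 11.01.01; in sheets → 11.01.01.01. Scheduled 4%. Rothland agreement on 11.02.02: 11.01.01.01 not covered. → 4%.
Line B: tissue paper → 11.03; coated → 11.03.02; in sheets → 11.03.02.02. Scheduled 11%. Umbrial agreement on 11.03.02: RVC ≥ 40% → 16% available; preference 16% not lower than 11% → no reduction. → 11%.
Line C: newsprint → 11.01; uncoated → 11.01.02; in sheets → 11.01.02.02. Scheduled 7%. anti-dumping (Cassovia, 11.01): +24%; total 7% + 24% = 31%. → 31%.
Line D: printing paper → 11.02; coated → 11.02.01; in sheets → 11.02.01.02. Scheduled 9%. Umbrial agreement on 11.03.02: 11.02.01.02 not covered. → 9%.
Line E: printing paper → 11.02; uncoated → 11.02.02; in rolls → 11.02.02.01. Scheduled 27%. Westmoor agreement on 11.02.01: 11.02.02.01 not covered. → 27%.
Sum: 4% + 11% + 31% + 9% + 27% = 82%.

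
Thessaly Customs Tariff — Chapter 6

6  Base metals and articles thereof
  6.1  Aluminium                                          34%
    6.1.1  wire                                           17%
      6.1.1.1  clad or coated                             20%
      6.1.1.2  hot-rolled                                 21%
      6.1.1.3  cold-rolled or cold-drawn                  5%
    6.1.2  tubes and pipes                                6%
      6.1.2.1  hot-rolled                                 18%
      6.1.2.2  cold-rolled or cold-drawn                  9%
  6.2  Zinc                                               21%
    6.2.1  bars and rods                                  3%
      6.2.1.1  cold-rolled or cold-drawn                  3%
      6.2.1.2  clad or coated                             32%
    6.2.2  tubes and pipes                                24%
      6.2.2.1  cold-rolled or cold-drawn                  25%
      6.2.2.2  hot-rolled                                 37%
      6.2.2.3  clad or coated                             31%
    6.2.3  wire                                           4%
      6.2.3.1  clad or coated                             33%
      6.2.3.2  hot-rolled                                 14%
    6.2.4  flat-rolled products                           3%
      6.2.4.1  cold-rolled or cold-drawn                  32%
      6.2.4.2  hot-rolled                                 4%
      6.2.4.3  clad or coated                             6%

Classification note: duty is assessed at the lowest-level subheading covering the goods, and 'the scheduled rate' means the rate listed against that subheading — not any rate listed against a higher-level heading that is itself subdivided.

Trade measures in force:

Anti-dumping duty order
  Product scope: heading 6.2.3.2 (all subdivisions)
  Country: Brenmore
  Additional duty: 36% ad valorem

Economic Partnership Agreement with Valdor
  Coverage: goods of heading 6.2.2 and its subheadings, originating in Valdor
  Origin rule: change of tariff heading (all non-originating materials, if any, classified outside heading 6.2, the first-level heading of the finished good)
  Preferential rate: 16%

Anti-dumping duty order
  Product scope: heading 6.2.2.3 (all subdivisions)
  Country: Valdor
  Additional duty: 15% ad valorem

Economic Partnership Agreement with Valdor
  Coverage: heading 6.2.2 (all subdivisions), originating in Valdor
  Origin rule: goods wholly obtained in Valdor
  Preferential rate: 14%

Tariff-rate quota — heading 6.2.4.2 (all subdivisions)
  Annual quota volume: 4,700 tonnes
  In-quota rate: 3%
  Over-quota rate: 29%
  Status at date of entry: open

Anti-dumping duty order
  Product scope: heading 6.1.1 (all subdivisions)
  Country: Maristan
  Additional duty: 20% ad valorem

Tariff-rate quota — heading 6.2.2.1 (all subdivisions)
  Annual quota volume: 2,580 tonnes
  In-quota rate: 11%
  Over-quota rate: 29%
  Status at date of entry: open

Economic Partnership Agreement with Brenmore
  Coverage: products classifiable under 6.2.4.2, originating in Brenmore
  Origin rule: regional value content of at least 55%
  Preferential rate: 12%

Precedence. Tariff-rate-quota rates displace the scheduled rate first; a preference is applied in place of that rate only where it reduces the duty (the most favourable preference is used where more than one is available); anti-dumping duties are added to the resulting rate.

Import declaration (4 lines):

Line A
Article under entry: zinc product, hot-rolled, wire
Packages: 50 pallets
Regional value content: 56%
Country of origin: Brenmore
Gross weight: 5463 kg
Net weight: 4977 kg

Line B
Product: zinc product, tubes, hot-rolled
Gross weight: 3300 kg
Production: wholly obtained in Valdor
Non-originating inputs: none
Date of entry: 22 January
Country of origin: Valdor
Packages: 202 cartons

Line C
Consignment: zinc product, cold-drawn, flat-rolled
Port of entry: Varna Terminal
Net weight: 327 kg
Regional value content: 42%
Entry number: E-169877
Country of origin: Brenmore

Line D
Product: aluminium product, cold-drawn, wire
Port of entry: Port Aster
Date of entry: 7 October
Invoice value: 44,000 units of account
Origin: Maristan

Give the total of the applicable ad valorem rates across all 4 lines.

121%

Line A: zinc → 6.2; wire → 6.2.3; hot-rolled → 6.2.3.2. Scheduled 14%. Brenmore agreement on 6.2.4.2: 6.2.3.2 not covered; anti-dumping (Brenmore, 6.2.3.2): +36%; total 14% + 36% = 50%. → 50%.
Line B: zinc → 6.2; tubes → 6.2.2; hot-rolled → 6.2.2.2. Scheduled 37%. Valdor agreement on 6.2.2: CTH met → 16% available; Valdor agreement on 6.2.2: wholly obtained → 14% available; preferential 14%. → 14%.
Line C: zinc → 6.2; flat-rolled → 6.2.4; cold-drawn → 6.2.4.1. Scheduled 32%. Brenmore agreement on 6.2.4.2: 6.2.4.1 not covered. → 32%.
Line D: aluminium → 6.1; wire → 6.1.1; cold-drawn → 6.1.1.3. Scheduled 5%. anti-dumping (Maristan, 6.1.1): +20%; total 5% + 20% = 25%. → 25%.
Sum: 50% + 14% + 32% + 25% = 121%.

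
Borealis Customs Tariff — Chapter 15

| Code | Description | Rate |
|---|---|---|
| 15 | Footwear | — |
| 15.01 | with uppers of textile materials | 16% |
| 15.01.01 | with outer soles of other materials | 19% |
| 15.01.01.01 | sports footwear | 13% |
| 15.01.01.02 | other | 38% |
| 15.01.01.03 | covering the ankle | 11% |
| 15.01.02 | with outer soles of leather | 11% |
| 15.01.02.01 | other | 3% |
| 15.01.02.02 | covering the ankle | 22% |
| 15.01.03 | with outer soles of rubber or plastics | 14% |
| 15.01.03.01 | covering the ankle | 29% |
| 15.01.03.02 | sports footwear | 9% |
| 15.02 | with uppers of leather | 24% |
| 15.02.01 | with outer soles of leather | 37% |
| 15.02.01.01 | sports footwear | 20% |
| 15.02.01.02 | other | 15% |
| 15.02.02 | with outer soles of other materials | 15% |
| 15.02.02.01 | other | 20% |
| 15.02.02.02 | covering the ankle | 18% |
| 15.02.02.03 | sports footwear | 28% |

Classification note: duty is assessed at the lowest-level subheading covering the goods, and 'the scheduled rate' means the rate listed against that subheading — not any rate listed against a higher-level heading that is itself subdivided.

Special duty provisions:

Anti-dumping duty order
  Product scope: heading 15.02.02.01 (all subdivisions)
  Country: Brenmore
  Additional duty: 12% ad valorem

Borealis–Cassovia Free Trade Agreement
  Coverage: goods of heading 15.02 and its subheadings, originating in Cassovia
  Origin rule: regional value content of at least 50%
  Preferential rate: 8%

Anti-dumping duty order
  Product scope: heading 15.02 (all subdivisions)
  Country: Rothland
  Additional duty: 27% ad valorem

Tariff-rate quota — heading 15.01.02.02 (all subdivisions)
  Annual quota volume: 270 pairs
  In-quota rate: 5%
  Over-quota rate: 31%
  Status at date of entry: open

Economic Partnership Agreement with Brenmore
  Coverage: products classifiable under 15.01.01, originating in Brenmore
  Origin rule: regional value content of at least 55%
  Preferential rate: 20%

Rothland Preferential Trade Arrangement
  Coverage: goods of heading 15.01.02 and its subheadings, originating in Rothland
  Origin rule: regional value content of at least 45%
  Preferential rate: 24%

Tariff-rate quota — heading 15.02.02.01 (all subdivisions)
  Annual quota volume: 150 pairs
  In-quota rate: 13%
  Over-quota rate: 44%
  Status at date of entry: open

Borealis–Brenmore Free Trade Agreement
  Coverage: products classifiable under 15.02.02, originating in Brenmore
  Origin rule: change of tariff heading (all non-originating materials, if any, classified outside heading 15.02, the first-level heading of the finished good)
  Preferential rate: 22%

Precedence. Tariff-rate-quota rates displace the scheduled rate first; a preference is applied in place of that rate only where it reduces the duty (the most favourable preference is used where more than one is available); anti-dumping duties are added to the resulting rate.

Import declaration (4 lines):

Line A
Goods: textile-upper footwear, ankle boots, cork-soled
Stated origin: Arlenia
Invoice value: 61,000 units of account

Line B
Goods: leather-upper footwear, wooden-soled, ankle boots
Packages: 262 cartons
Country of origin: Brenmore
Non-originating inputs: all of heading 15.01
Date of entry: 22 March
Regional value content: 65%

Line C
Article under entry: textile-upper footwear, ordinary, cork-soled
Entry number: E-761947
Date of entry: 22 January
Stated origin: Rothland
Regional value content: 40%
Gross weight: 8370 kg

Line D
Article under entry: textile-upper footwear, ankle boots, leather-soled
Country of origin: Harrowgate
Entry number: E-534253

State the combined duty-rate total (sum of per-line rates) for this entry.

72%

Line A: textile-upper → 15.01; cork-soled → 15.01.01; ankle boots → 15.01.01.03. Scheduled 11%. No special measure applies. → 11%.
Line B: leather-upper → 15.02; wooden-soled → 15.02.02; ankle boots → 15.02.02.02. Scheduled 18%. Brenmore agreement on 15.01.01: 15.02.02.02 not covered; Brenmore agreement on 15.02.02: CTH met → 22% available; preference 22% not lower than 18% → no reduction. → 18%.
Line C: textile-upper → 15.01; cork-soled → 15.01.01; ordinary → 15.01.01.02. Scheduled 38%. Rothland agreement on 15.01.02: 15.01.01.02 not covered. → 38%.
Line D: textile-upper → 15.01; leather-soled → 15.01.02; ankle boots → 15.01.02.02. Scheduled 22%. quota on 15.01.02.02 open → in-quota 5%. → 5%.
Sum: 11% + 18% + 38% + 5% = 72%.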